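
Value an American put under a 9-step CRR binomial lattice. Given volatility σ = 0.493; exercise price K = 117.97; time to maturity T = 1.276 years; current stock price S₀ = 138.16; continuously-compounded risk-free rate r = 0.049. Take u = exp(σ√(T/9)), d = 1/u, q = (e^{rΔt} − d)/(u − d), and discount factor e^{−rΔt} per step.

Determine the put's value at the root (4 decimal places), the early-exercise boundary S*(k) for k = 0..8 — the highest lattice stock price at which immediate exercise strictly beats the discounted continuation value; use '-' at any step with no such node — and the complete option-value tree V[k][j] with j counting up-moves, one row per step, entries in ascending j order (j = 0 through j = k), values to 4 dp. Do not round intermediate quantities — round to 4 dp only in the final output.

Δt=0.14178  u=1.20398  d=0.83058  q=0.47239  discount=0.99308
step 9 (expiry): payoffs max(K−S,0) = 91.9795 80.2951 63.3579 38.8062 3.2171 0.0000 0.0000 0.0000 0.0000 0.0000
step 8: (k=8,j=0): S=31.2920, (K−S)⁺=86.6780, hold=85.8613 ⇒ V=86.6780 exercise | (k=8,j=1): S=45.3598, (K−S)⁺=72.6102, hold=71.7935 ⇒ V=72.6102 exercise | (k=8,j=2): S=65.7518, (K−S)⁺=52.2182, hold=51.4015 ⇒ V=52.2182 exercise | (k=8,j=3): S=95.3115, (K−S)⁺=22.6585, hold=21.8418 ⇒ V=22.6585 exercise | (k=8,j=4): S=138.1600, (K−S)⁺=0.0000, hold=1.6856 ⇒ V=1.6856 continue | (k=8,j=5): S=200.2717, (K−S)⁺=0.0000, hold=0.0000 ⇒ V=0.0000 continue | (k=8,j=6): S=290.3065, (K−S)⁺=0.0000, hold=0.0000 ⇒ V=0.0000 continue | (k=8,j=7): S=420.8177, (K−S)⁺=0.0000, hold=0.0000 ⇒ V=0.0000 continue | (k=8,j=8): S=610.0019, (K−S)⁺=0.0000, hold=0.0000 ⇒ V=0.0000 continue  boundary S*=95.3115
step 7: (k=7,j=0): S=37.6749, (K−S)⁺=80.2951, hold=79.4784 ⇒ V=80.2951 exercise | (k=7,j=1): S=54.6121, (K−S)⁺=63.3579, hold=62.5411 ⇒ V=63.3579 exercise | (k=7,j=2): S=79.1638, (K−S)⁺=38.8062, hold=37.9895 ⇒ V=38.8062 exercise | (k=7,j=3): S=114.7529, (K−S)⁺=3.2171, hold=12.6628 ⇒ V=12.6628 continue | (k=7,j=4): S=166.3416, (K−S)⁺=0.0000, hold=0.8832 ⇒ V=0.8832 continue | (k=7,j=5): S=241.1227, (K−S)⁺=0.0000, hold=0.0000 ⇒ V=0.0000 continue | (k=7,j=6): S=349.5227, (K−S)⁺=0.0000, hold=0.0000 ⇒ V=0.0000 continue | (k=7,j=7): S=506.6553, (K−S)⁺=0.0000, hold=0.0000 ⇒ V=0.0000 continue  boundary S*=79.1638
step 6: (k=6,j=0): S=45.3598, (K−S)⁺=72.6102, hold=71.7935 ⇒ V=72.6102 exercise | (k=6,j=1): S=65.7518, (K−S)⁺=52.2182, hold=51.4015 ⇒ V=52.2182 exercise | (k=6,j=2): S=95.3115, (K−S)⁺=22.6585, hold=26.2730 ⇒ V=26.2730 continue | (k=6,j=3): S=138.1600, (K−S)⁺=0.0000, hold=7.0490 ⇒ V=7.0490 continue | (k=6,j=4): S=200.2717, (K−S)⁺=0.0000, hold=0.4627 ⇒ V=0.4627 continue | (k=6,j=5): S=290.3065, (K−S)⁺=0.0000, hold=0.0000 ⇒ V=0.0000 continue | (k=6,j=6): S=420.8177, (K−S)⁺=0.0000, hold=0.0000 ⇒ V=0.0000 continue  boundary S*=65.7518
step 5: (k=5,j=0): S=54.6121, (K−S)⁺=63.3579, hold=62.5411 ⇒ V=63.3579 exercise | (k=5,j=1): S=79.1638, (K−S)⁺=38.8062, hold=39.6852 ⇒ V=39.6852 continue | (k=5,j=2): S=114.7529, (K−S)⁺=3.2171, hold=17.0727 ⇒ V=17.0727 continue | (k=5,j=3): S=166.3416, (K−S)⁺=0.0000, hold=3.9104 ⇒ V=3.9104 continue | (k=5,j=4): S=241.1227, (K−S)⁺=0.0000, hold=0.2425 ⇒ V=0.2425 continue | (k=5,j=5): S=349.5227, (K−S)⁺=0.0000, hold=0.0000 ⇒ V=0.0000 continue  boundary S*=54.6121
step 4: (k=4,j=0): S=65.7518, (K−S)⁺=52.2182, hold=51.8138 ⇒ V=52.2182 exercise | (k=4,j=1): S=95.3115, (K−S)⁺=22.6585, hold=28.8023 ⇒ V=28.8023 continue | (k=4,j=2): S=138.1600, (K−S)⁺=0.0000, hold=10.7797 ⇒ V=10.7797 continue | (k=4,j=3): S=200.2717, (K−S)⁺=0.0000, hold=2.1626 ⇒ V=2.1626 continue | (k=4,j=4): S=290.3065, (K−S)⁺=0.0000, hold=0.1270 ⇒ V=0.1270 continue  boundary S*=65.7518
step 3: (k=3,j=0): S=79.1638, (K−S)⁺=38.8062, hold=40.8717 ⇒ V=40.8717 continue | (k=3,j=1): S=114.7529, (K−S)⁺=3.2171, hold=20.1481 ⇒ V=20.1481 continue | (k=3,j=2): S=166.3416, (K−S)⁺=0.0000, hold=6.6626 ⇒ V=6.6626 continue | (k=3,j=3): S=241.1227, (K−S)⁺=0.0000, hold=1.1927 ⇒ V=1.1927 continue  boundary S*=-
step 2: (k=2,j=0): S=95.3115, (K−S)⁺=22.6585, hold=30.8668 ⇒ V=30.8668 continue | (k=2,j=1): S=138.1600, (K−S)⁺=0.0000, hold=13.6822 ⇒ V=13.6822 continue | (k=2,j=2): S=200.2717, (K−S)⁺=0.0000, hold=4.0504 ⇒ V=4.0504 continue  boundary S*=-
step 1: (k=1,j=0): S=114.7529, (K−S)⁺=3.2171, hold=22.5914 ⇒ V=22.5914 continue | (k=1,j=1): S=166.3416, (K−S)⁺=0.0000, hold=9.0690 ⇒ V=9.0690 continue  boundary S*=-
step 0: (k=0,j=0): S=138.1600, (K−S)⁺=0.0000, hold=16.0913 ⇒ V=16.0913 continue  boundary S*=-

price = 16.0913
boundary = - - - - 65.7518 54.6121 65.7518 79.1638 95.3115
tree:
16.0913
22.5914 9.0690
30.8668 13.6822 4.0504
40.8717 20.1481 6.6626 1.1927
52.2182 28.8023 10.7797 2.1626 0.1270
63.3579 39.6852 17.0727 3.9104 0.2425 0.0000
72.6102 52.2182 26.2730 7.0490 0.4627 0.0000 0.0000
80.2951 63.3579 38.8062 12.6628 0.8832 0.0000 0.0000 0.0000
86.6780 72.6102 52.2182 22.6585 1.6856 0.0000 0.0000 0.0000 0.0000
91.9795 80.2951 63.3579 38.8062 3.2171 0.0000 0.0000 0.0000 0.0000 0.0000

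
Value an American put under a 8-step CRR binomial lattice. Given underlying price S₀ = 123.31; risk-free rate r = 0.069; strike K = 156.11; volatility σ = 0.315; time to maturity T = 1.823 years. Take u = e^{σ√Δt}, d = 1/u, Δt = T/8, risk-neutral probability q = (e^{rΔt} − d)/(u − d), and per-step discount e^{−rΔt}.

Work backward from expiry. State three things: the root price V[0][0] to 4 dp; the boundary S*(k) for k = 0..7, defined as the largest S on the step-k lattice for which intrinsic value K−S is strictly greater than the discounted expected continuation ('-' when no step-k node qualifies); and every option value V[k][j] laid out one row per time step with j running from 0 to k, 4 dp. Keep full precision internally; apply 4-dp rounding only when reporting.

Δt=0.22787  u=1.16226  d=0.86039  q=0.51498  discount=0.98440
step 8 (expiry): payoffs max(K−S,0) = 119.0793 106.0868 88.5359 64.8271 32.8000 0.0000 0.0000 0.0000 0.0000
step 7: (k=7,j=0): S=43.0394, (K−S)⁺=113.0706, hold=110.6352 ⇒ V=113.0706 exercise | (k=7,j=1): S=58.1401, (K−S)⁺=97.9699, hold=95.5345 ⇒ V=97.9699 exercise | (k=7,j=2): S=78.5389, (K−S)⁺=77.5711, hold=75.1357 ⇒ V=77.5711 exercise | (k=7,j=3): S=106.0947, (K−S)⁺=50.0153, hold=47.5799 ⇒ V=50.0153 exercise | (k=7,j=4): S=143.3187, (K−S)⁺=12.7913, hold=15.6606 ⇒ V=15.6606 continue | (k=7,j=5): S=193.6029, (K−S)⁺=0.0000, hold=0.0000 ⇒ V=0.0000 continue | (k=7,j=6): S=261.5296, (K−S)⁺=0.0000, hold=0.0000 ⇒ V=0.0000 continue | (k=7,j=7): S=353.2888, (K−S)⁺=0.0000, hold=0.0000 ⇒ V=0.0000 continue  boundary S*=106.0947
step 6: (k=6,j=0): S=50.0232, (K−S)⁺=106.0868, hold=103.6515 ⇒ V=106.0868 exercise | (k=6,j=1): S=67.5741, (K−S)⁺=88.5359, hold=86.1005 ⇒ V=88.5359 exercise | (k=6,j=2): S=91.2829, (K−S)⁺=64.8271, hold=62.3918 ⇒ V=64.8271 exercise | (k=6,j=3): S=123.3100, (K−S)⁺=32.8000, hold=31.8192 ⇒ V=32.8000 exercise | (k=6,j=4): S=166.5740, (K−S)⁺=0.0000, hold=7.4773 ⇒ V=7.4773 continue | (k=6,j=5): S=225.0175, (K−S)⁺=0.0000, hold=0.0000 ⇒ V=0.0000 continue | (k=6,j=6): S=303.9663, (K−S)⁺=0.0000, hold=0.0000 ⇒ V=0.0000 continue  boundary S*=123.3100
step 5: (k=5,j=0): S=58.1401, (K−S)⁺=97.9699, hold=95.5345 ⇒ V=97.9699 exercise | (k=5,j=1): S=78.5389, (K−S)⁺=77.5711, hold=75.1357 ⇒ V=77.5711 exercise | (k=5,j=2): S=106.0947, (K−S)⁺=50.0153, hold=47.5799 ⇒ V=50.0153 exercise | (k=5,j=3): S=143.3187, (K−S)⁺=12.7913, hold=19.4511 ⇒ V=19.4511 continue | (k=5,j=4): S=193.6029, (K−S)⁺=0.0000, hold=3.5701 ⇒ V=3.5701 continue | (k=5,j=5): S=261.5296, (K−S)⁺=0.0000, hold=0.0000 ⇒ V=0.0000 continue  boundary S*=106.0947
step 4: (k=4,j=0): S=67.5741, (K−S)⁺=88.5359, hold=86.1005 ⇒ V=88.5359 exercise | (k=4,j=1): S=91.2829, (K−S)⁺=64.8271, hold=62.3918 ⇒ V=64.8271 exercise | (k=4,j=2): S=123.3100, (K−S)⁺=32.8000, hold=33.7408 ⇒ V=33.7408 continue | (k=4,j=3): S=166.5740, (K−S)⁺=0.0000, hold=11.0969 ⇒ V=11.0969 continue | (k=4,j=4): S=225.0175, (K−S)⁺=0.0000, hold=1.7046 ⇒ V=1.7046 continue  boundary S*=91.2829
step 3: (k=3,j=0): S=78.5389, (K−S)⁺=77.5711, hold=75.1357 ⇒ V=77.5711 exercise | (k=3,j=1): S=106.0947, (K−S)⁺=50.0153, hold=48.0568 ⇒ V=50.0153 exercise | (k=3,j=2): S=143.3187, (K−S)⁺=12.7913, hold=21.7353 ⇒ V=21.7353 continue | (k=3,j=3): S=193.6029, (K−S)⁺=0.0000, hold=6.1624 ⇒ V=6.1624 continue  boundary S*=106.0947
step 2: (k=2,j=0): S=91.2829, (K−S)⁺=64.8271, hold=62.3918 ⇒ V=64.8271 exercise | (k=2,j=1): S=123.3100, (K−S)⁺=32.8000, hold=34.8987 ⇒ V=34.8987 continue | (k=2,j=2): S=166.5740, (K−S)⁺=0.0000, hold=13.5017 ⇒ V=13.5017 continue  boundary S*=91.2829
step 1: (k=1,j=0): S=106.0947, (K−S)⁺=50.0153, hold=48.6438 ⇒ V=50.0153 exercise | (k=1,j=1): S=143.3187, (K−S)⁺=12.7913, hold=23.5072 ⇒ V=23.5072 continue  boundary S*=106.0947
step 0: (k=0,j=0): S=123.3100, (K−S)⁺=32.8000, hold=35.7970 ⇒ V=35.7970 continue  boundary S*=-

price = 35.7970
boundary = - 106.0947 91.2829 106.0947 91.2829 106.0947 123.3100 106.0947
tree:
35.7970
50.0153 23.5072
64.8271 34.8987 13.5017
77.5711 50.0153 21.7353 6.1624
88.5359 64.8271 33.7408 11.0969 1.7046
97.9699 77.5711 50.0153 19.4511 3.5701 0.0000
106.0868 88.5359 64.8271 32.8000 7.4773 0.0000 0.0000
113.0706 97.9699 77.5711 50.0153 15.6606 0.0000 0.0000 0.0000
119.0793 106.0868 88.5359 64.8271 32.8000 0.0000 0.0000 0.0000 0.0000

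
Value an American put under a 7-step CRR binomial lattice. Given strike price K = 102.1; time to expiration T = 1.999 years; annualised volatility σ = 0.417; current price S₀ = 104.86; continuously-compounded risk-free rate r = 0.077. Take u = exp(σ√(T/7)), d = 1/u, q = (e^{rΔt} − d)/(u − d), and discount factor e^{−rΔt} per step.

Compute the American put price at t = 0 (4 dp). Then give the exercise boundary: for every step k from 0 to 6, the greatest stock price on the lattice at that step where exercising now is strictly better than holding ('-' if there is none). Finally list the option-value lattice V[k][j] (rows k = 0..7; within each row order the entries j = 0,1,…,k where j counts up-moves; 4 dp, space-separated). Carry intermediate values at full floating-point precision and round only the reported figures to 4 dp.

params: Δt=0.28557 u=1.24962 d=0.80024 q=0.49399 e^(-rΔt)=0.97825
t_7 payoffs: 80.0625 67.6873 48.3628 18.1865 0.0000 0.0000 0.0000 0.0000
t_6: node(6,0) S=27.5385 payoff=74.5615 vs cont=72.3409 → 74.5615 [stop]  node(6,1) S=43.0028 payoff=59.0972 vs cont=56.8766 → 59.0972 [stop]  node(6,2) S=67.1511 payoff=34.9489 vs cont=32.7283 → 34.9489 [stop]  node(6,3) S=104.8600 payoff=0.0000 vs cont=9.0024 → 9.0024 [wait]  node(6,4) S=163.7444 payoff=0.0000 vs cont=0.0000 → 0.0000 [wait]  node(6,5) S=255.6954 payoff=0.0000 vs cont=0.0000 → 0.0000 [wait]  node(6,6) S=399.2816 payoff=0.0000 vs cont=0.0000 → 0.0000 [wait]  ⇒ S*(6)=67.1511
t_5: node(5,0) S=34.4127 payoff=67.6873 vs cont=65.4667 → 67.6873 [stop]  node(5,1) S=53.7372 payoff=48.3628 vs cont=46.1422 → 48.3628 [stop]  node(5,2) S=83.9135 payoff=18.1865 vs cont=21.6501 → 21.6501 [wait]  node(5,3) S=131.0352 payoff=0.0000 vs cont=4.4562 → 4.4562 [wait]  node(5,4) S=204.6184 payoff=0.0000 vs cont=0.0000 → 0.0000 [wait]  node(5,5) S=319.5222 payoff=0.0000 vs cont=0.0000 → 0.0000 [wait]  ⇒ S*(5)=53.7372
t_4: node(4,0) S=43.0028 payoff=59.0972 vs cont=56.8766 → 59.0972 [stop]  node(4,1) S=67.1511 payoff=34.9489 vs cont=34.4021 → 34.9489 [stop]  node(4,2) S=104.8600 payoff=0.0000 vs cont=12.8703 → 12.8703 [wait]  node(4,3) S=163.7444 payoff=0.0000 vs cont=2.2058 → 2.2058 [wait]  node(4,4) S=255.6954 payoff=0.0000 vs cont=0.0000 → 0.0000 [wait]  ⇒ S*(4)=67.1511
t_3: node(3,0) S=53.7372 payoff=48.3628 vs cont=46.1422 → 48.3628 [stop]  node(3,1) S=83.9135 payoff=18.1865 vs cont=23.5193 → 23.5193 [wait]  node(3,2) S=131.0352 payoff=0.0000 vs cont=7.4368 → 7.4368 [wait]  node(3,3) S=204.6184 payoff=0.0000 vs cont=1.0919 → 1.0919 [wait]  ⇒ S*(3)=53.7372
t_2: node(2,0) S=67.1511 payoff=34.9489 vs cont=35.3053 → 35.3053 [wait]  node(2,1) S=104.8600 payoff=0.0000 vs cont=15.2359 → 15.2359 [wait]  node(2,2) S=163.7444 payoff=0.0000 vs cont=4.2089 → 4.2089 [wait]  ⇒ S*(2)=-
t_1: node(1,0) S=83.9135 payoff=18.1865 vs cont=24.8389 → 24.8389 [wait]  node(1,1) S=131.0352 payoff=0.0000 vs cont=9.5757 → 9.5757 [wait]  ⇒ S*(1)=-
t_0: node(0,0) S=104.8600 payoff=0.0000 vs cont=16.9228 → 16.9228 [wait]  ⇒ S*(0)=-

price = 16.9228
boundary = - - - 53.7372 67.1511 53.7372 67.1511
tree:
16.9228
24.8389 9.5757
35.3053 15.2359 4.2089
48.3628 23.5193 7.4368 1.0919
59.0972 34.9489 12.8703 2.2058 0.0000
67.6873 48.3628 21.6501 4.4562 0.0000 0.0000
74.5615 59.0972 34.9489 9.0024 0.0000 0.0000 0.0000
80.0625 67.6873 48.3628 18.1865 0.0000 0.0000 0.0000 0.0000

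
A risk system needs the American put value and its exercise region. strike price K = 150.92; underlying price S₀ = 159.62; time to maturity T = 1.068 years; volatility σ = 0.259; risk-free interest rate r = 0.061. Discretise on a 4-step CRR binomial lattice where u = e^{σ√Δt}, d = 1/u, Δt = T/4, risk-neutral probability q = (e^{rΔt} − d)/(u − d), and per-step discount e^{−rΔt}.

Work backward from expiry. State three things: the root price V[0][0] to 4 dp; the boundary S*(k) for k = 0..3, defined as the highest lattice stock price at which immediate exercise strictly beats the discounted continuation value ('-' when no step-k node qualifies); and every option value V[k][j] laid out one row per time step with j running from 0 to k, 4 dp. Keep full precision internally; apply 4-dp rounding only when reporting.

price = 9.2114
boundary = - - 122.1360 106.8370
tree:
9.2114
16.5997 2.8869
28.7840 6.2135 0.0000
44.0830 13.3735 0.0000 0.0000
57.4656 28.7840 0.0000 0.0000 0.0000

Δt=0.26700  u=1.14320  d=0.87474  q=0.52776  discount=0.98384
step 4 (expiry): payoffs max(K−S,0) = 57.4656 28.7840 0.0000 0.0000 0.0000
step 3: (k=3,j=0): S=106.8370, (K−S)⁺=44.0830, hold=41.6449 ⇒ V=44.0830 exercise | (k=3,j=1): S=139.6257, (K−S)⁺=11.2943, hold=13.3735 ⇒ V=13.3735 continue | (k=3,j=2): S=182.4774, (K−S)⁺=0.0000, hold=0.0000 ⇒ V=0.0000 continue | (k=3,j=3): S=238.4806, (K−S)⁺=0.0000, hold=0.0000 ⇒ V=0.0000 continue  boundary S*=106.8370
step 2: (k=2,j=0): S=122.1360, (K−S)⁺=28.7840, hold=27.4255 ⇒ V=28.7840 exercise | (k=2,j=1): S=159.6200, (K−S)⁺=0.0000, hold=6.2135 ⇒ V=6.2135 continue | (k=2,j=2): S=208.6081, (K−S)⁺=0.0000, hold=0.0000 ⇒ V=0.0000 continue  boundary S*=122.1360
step 1: (k=1,j=0): S=139.6257, (K−S)⁺=11.2943, hold=16.5997 ⇒ V=16.5997 continue | (k=1,j=1): S=182.4774, (K−S)⁺=0.0000, hold=2.8869 ⇒ V=2.8869 continue  boundary S*=-
step 0: (k=0,j=0): S=159.6200, (K−S)⁺=0.0000, hold=9.2114 ⇒ V=9.2114 continue  boundary S*=-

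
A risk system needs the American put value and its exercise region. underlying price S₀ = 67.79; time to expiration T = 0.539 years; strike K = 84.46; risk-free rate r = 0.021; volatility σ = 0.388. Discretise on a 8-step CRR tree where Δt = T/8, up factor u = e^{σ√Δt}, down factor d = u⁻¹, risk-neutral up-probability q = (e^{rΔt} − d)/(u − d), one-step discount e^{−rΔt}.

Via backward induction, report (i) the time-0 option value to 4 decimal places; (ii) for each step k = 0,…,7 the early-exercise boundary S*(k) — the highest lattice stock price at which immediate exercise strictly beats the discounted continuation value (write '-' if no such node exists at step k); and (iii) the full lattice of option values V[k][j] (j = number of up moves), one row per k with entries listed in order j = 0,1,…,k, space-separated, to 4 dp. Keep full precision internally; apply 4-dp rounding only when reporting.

price = 18.7705
boundary = - - 55.4228 50.1129 55.4228 61.2953 67.7900 74.9729
tree:
18.7705
23.7257 13.4975
29.0372 18.0839 8.6055
34.3471 23.3780 12.4444 4.5029
39.1482 29.0372 17.3613 7.1939 1.6227
43.4894 34.3471 23.1647 11.1720 2.9373 0.2137
47.4146 39.1482 29.0372 16.6700 5.2929 0.4131 0.0000
50.9638 43.4894 34.3471 23.1647 9.4871 0.7984 0.0000 0.0000
54.1730 47.4146 39.1482 29.0372 16.6700 1.5431 0.0000 0.0000 0.0000

Δt=0.06738  u=1.10596  d=0.90419  q=0.48186  discount=0.99859
step 8 (expiry): payoffs max(K−S,0) = 54.1730 47.4146 39.1482 29.0372 16.6700 1.5431 0.0000 0.0000 0.0000
step 7: (k=7,j=0): S=33.4962, (K−S)⁺=50.9638, hold=50.8444 ⇒ V=50.9638 exercise | (k=7,j=1): S=40.9706, (K−S)⁺=43.4894, hold=43.3700 ⇒ V=43.4894 exercise | (k=7,j=2): S=50.1129, (K−S)⁺=34.3471, hold=34.2277 ⇒ V=34.3471 exercise | (k=7,j=3): S=61.2953, (K−S)⁺=23.1647, hold=23.0453 ⇒ V=23.1647 exercise | (k=7,j=4): S=74.9729, (K−S)⁺=9.4871, hold=9.3677 ⇒ V=9.4871 exercise | (k=7,j=5): S=91.7026, (K−S)⁺=0.0000, hold=0.7984 ⇒ V=0.7984 continue | (k=7,j=6): S=112.1654, (K−S)⁺=0.0000, hold=0.0000 ⇒ V=0.0000 continue | (k=7,j=7): S=137.1943, (K−S)⁺=0.0000, hold=0.0000 ⇒ V=0.0000 continue  boundary S*=74.9729
step 6: (k=6,j=0): S=37.0454, (K−S)⁺=47.4146, hold=47.2952 ⇒ V=47.4146 exercise | (k=6,j=1): S=45.3118, (K−S)⁺=39.1482, hold=39.0288 ⇒ V=39.1482 exercise | (k=6,j=2): S=55.4228, (K−S)⁺=29.0372, hold=28.9178 ⇒ V=29.0372 exercise | (k=6,j=3): S=67.7900, (K−S)⁺=16.6700, hold=16.5506 ⇒ V=16.6700 exercise | (k=6,j=4): S=82.9169, (K−S)⁺=1.5431, hold=5.2929 ⇒ V=5.2929 continue | (k=6,j=5): S=101.4192, (K−S)⁺=0.0000, hold=0.4131 ⇒ V=0.4131 continue | (k=6,j=6): S=124.0502, (K−S)⁺=0.0000, hold=0.0000 ⇒ V=0.0000 continue  boundary S*=67.7900
step 5: (k=5,j=0): S=40.9706, (K−S)⁺=43.4894, hold=43.3700 ⇒ V=43.4894 exercise | (k=5,j=1): S=50.1129, (K−S)⁺=34.3471, hold=34.2277 ⇒ V=34.3471 exercise | (k=5,j=2): S=61.2953, (K−S)⁺=23.1647, hold=23.0453 ⇒ V=23.1647 exercise | (k=5,j=3): S=74.9729, (K−S)⁺=9.4871, hold=11.1720 ⇒ V=11.1720 continue | (k=5,j=4): S=91.7026, (K−S)⁺=0.0000, hold=2.9373 ⇒ V=2.9373 continue | (k=5,j=5): S=112.1654, (K−S)⁺=0.0000, hold=0.2137 ⇒ V=0.2137 continue  boundary S*=61.2953
step 4: (k=4,j=0): S=45.3118, (K−S)⁺=39.1482, hold=39.0288 ⇒ V=39.1482 exercise | (k=4,j=1): S=55.4228, (K−S)⁺=29.0372, hold=28.9178 ⇒ V=29.0372 exercise | (k=4,j=2): S=67.7900, (K−S)⁺=16.6700, hold=17.3613 ⇒ V=17.3613 continue | (k=4,j=3): S=82.9169, (K−S)⁺=1.5431, hold=7.1939 ⇒ V=7.1939 continue | (k=4,j=4): S=101.4192, (K−S)⁺=0.0000, hold=1.6227 ⇒ V=1.6227 continue  boundary S*=55.4228
step 3: (k=3,j=0): S=50.1129, (K−S)⁺=34.3471, hold=34.2277 ⇒ V=34.3471 exercise | (k=3,j=1): S=61.2953, (K−S)⁺=23.1647, hold=23.3780 ⇒ V=23.3780 continue | (k=3,j=2): S=74.9729, (K−S)⁺=9.4871, hold=12.4444 ⇒ V=12.4444 continue | (k=3,j=3): S=91.7026, (K−S)⁺=0.0000, hold=4.5029 ⇒ V=4.5029 continue  boundary S*=50.1129
step 2: (k=2,j=0): S=55.4228, (K−S)⁺=29.0372, hold=29.0204 ⇒ V=29.0372 exercise | (k=2,j=1): S=67.7900, (K−S)⁺=16.6700, hold=18.0839 ⇒ V=18.0839 continue | (k=2,j=2): S=82.9169, (K−S)⁺=1.5431, hold=8.6055 ⇒ V=8.6055 continue  boundary S*=55.4228
step 1: (k=1,j=0): S=61.2953, (K−S)⁺=23.1647, hold=23.7257 ⇒ V=23.7257 continue | (k=1,j=1): S=74.9729, (K−S)⁺=9.4871, hold=13.4975 ⇒ V=13.4975 continue  boundary S*=-
step 0: (k=0,j=0): S=67.7900, (K−S)⁺=16.6700, hold=18.7705 ⇒ V=18.7705 continue  boundary S*=-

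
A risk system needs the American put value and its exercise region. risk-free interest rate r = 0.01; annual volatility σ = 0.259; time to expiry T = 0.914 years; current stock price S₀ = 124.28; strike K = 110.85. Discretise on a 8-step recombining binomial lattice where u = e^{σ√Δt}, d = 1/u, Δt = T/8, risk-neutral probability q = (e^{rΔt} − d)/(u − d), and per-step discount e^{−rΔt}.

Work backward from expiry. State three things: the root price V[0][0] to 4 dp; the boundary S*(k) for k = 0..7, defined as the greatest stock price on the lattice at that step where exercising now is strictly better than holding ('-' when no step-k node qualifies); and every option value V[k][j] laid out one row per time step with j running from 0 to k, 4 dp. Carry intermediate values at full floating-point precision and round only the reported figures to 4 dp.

price = 6.0224
boundary = - - - - - 80.2234 87.5631 95.5743
tree:
6.0224
8.8707 3.0079
12.7311 4.7868 1.1235
17.7209 7.4551 1.9606 0.2361
23.7926 11.3064 3.3775 0.4586 0.0000
30.6266 16.5818 5.7234 0.8909 0.0000 0.0000
37.3510 23.2869 9.4910 1.7307 0.0000 0.0000 0.0000
43.5118 30.6266 15.2757 3.3622 0.0000 0.0000 0.0000 0.0000
49.1562 37.3510 23.2869 6.5315 0.0000 0.0000 0.0000 0.0000 0.0000

Δt=0.11425, u=1.09149, d=0.91618, q=0.48465, disc=e^(-rΔt)=0.99886
k=8 terminal: V=max(K-S,0) → 49.1562 37.3510 23.2869 6.5315 0.0000 0.0000 0.0000 0.0000 0.0000
k=7: j=0 S=67.3382 intr=43.5118 cont=43.3853 V=43.5118[EX]; j=1 S=80.2234 intr=30.6266 cont=30.5000 V=30.6266[EX]; j=2 S=95.5743 intr=15.2757 cont=15.1491 V=15.2757[EX]; j=3 S=113.8626 intr=0.0000 cont=3.3622 V=3.3622[hold]; j=4 S=135.6505 intr=0.0000 cont=0.0000 V=0.0000[hold]; j=5 S=161.6074 intr=0.0000 cont=0.0000 V=0.0000[hold]; j=6 S=192.5313 intr=0.0000 cont=0.0000 V=0.0000[hold]; j=7 S=229.3725 intr=0.0000 cont=0.0000 V=0.0000[hold]  S*(7)=95.5743
k=6: j=0 S=73.4990 intr=37.3510 cont=37.2245 V=37.3510[EX]; j=1 S=87.5631 intr=23.2869 cont=23.1603 V=23.2869[EX]; j=2 S=104.3185 intr=6.5315 cont=9.4910 V=9.4910[hold]; j=3 S=124.2800 intr=0.0000 cont=1.7307 V=1.7307[hold]; j=4 S=148.0612 intr=0.0000 cont=0.0000 V=0.0000[hold]; j=5 S=176.3930 intr=0.0000 cont=0.0000 V=0.0000[hold]; j=6 S=210.1461 intr=0.0000 cont=0.0000 V=0.0000[hold]  S*(6)=87.5631
k=5: j=0 S=80.2234 intr=30.6266 cont=30.5000 V=30.6266[EX]; j=1 S=95.5743 intr=15.2757 cont=16.5818 V=16.5818[hold]; j=2 S=113.8626 intr=0.0000 cont=5.7234 V=5.7234[hold]; j=3 S=135.6505 intr=0.0000 cont=0.8909 V=0.8909[hold]; j=4 S=161.6074 intr=0.0000 cont=0.0000 V=0.0000[hold]; j=5 S=192.5313 intr=0.0000 cont=0.0000 V=0.0000[hold]  S*(5)=80.2234
k=4: j=0 S=87.5631 intr=23.2869 cont=23.7926 V=23.7926[hold]; j=1 S=104.3185 intr=6.5315 cont=11.3064 V=11.3064[hold]; j=2 S=124.2800 intr=0.0000 cont=3.3775 V=3.3775[hold]; j=3 S=148.0612 intr=0.0000 cont=0.4586 V=0.4586[hold]; j=4 S=176.3930 intr=0.0000 cont=0.0000 V=0.0000[hold]  S*(4)=-
k=3: j=0 S=95.5743 intr=15.2757 cont=17.7209 V=17.7209[hold]; j=1 S=113.8626 intr=0.0000 cont=7.4551 V=7.4551[hold]; j=2 S=135.6505 intr=0.0000 cont=1.9606 V=1.9606[hold]; j=3 S=161.6074 intr=0.0000 cont=0.2361 V=0.2361[hold]  S*(3)=-
k=2: j=0 S=104.3185 intr=6.5315 cont=12.7311 V=12.7311[hold]; j=1 S=124.2800 intr=0.0000 cont=4.7868 V=4.7868[hold]; j=2 S=148.0612 intr=0.0000 cont=1.1235 V=1.1235[hold]  S*(2)=-
k=1: j=0 S=113.8626 intr=0.0000 cont=8.8707 V=8.8707[hold]; j=1 S=135.6505 intr=0.0000 cont=3.0079 V=3.0079[hold]  S*(1)=-
k=0: j=0 S=124.2800 intr=0.0000 cont=6.0224 V=6.0224[hold]  S*(0)=-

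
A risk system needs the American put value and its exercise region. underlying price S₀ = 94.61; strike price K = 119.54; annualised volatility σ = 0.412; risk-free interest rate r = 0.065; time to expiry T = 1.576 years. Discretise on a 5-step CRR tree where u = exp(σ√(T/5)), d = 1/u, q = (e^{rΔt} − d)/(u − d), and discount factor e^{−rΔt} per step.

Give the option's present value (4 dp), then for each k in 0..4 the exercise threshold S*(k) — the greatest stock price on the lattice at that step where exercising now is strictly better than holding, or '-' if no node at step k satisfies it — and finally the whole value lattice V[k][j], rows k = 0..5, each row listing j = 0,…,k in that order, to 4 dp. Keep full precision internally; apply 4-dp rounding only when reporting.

price = 30.6128
boundary = - 75.0726 59.5697 75.0726 94.6100
tree:
30.6128
44.4674 17.3073
59.9703 28.3722 6.3772
72.2717 44.4674 12.6090 0.0779
82.0328 59.9703 24.9300 0.1549 0.0000
89.7782 72.2717 44.4674 0.3080 0.0000 0.0000

Δt=0.31520  u=1.26025  d=0.79350  q=0.48678  discount=0.97972
step 5 (expiry): payoffs max(K−S,0) = 89.7782 72.2717 44.4674 0.3080 0.0000 0.0000
step 4: (k=4,j=0): S=37.5072, (K−S)⁺=82.0328, hold=79.6086 ⇒ V=82.0328 exercise | (k=4,j=1): S=59.5697, (K−S)⁺=59.9703, hold=57.5461 ⇒ V=59.9703 exercise | (k=4,j=2): S=94.6100, (K−S)⁺=24.9300, hold=22.5058 ⇒ V=24.9300 exercise | (k=4,j=3): S=150.2618, (K−S)⁺=0.0000, hold=0.1549 ⇒ V=0.1549 continue | (k=4,j=4): S=238.6491, (K−S)⁺=0.0000, hold=0.0000 ⇒ V=0.0000 continue  boundary S*=94.6100
step 3: (k=3,j=0): S=47.2683, (K−S)⁺=72.2717, hold=69.8475 ⇒ V=72.2717 exercise | (k=3,j=1): S=75.0726, (K−S)⁺=44.4674, hold=42.0432 ⇒ V=44.4674 exercise | (k=3,j=2): S=119.2320, (K−S)⁺=0.3080, hold=12.6090 ⇒ V=12.6090 continue | (k=3,j=3): S=189.3669, (K−S)⁺=0.0000, hold=0.0779 ⇒ V=0.0779 continue  boundary S*=75.0726
step 2: (k=2,j=0): S=59.5697, (K−S)⁺=59.9703, hold=57.5461 ⇒ V=59.9703 exercise | (k=2,j=1): S=94.6100, (K−S)⁺=24.9300, hold=28.3722 ⇒ V=28.3722 continue | (k=2,j=2): S=150.2618, (K−S)⁺=0.0000, hold=6.3772 ⇒ V=6.3772 continue  boundary S*=59.5697
step 1: (k=1,j=0): S=75.0726, (K−S)⁺=44.4674, hold=43.6848 ⇒ V=44.4674 exercise | (k=1,j=1): S=119.2320, (K−S)⁺=0.3080, hold=17.3073 ⇒ V=17.3073 continue  boundary S*=75.0726
step 0: (k=0,j=0): S=94.6100, (K−S)⁺=24.9300, hold=30.6128 ⇒ V=30.6128 continue  boundary S*=-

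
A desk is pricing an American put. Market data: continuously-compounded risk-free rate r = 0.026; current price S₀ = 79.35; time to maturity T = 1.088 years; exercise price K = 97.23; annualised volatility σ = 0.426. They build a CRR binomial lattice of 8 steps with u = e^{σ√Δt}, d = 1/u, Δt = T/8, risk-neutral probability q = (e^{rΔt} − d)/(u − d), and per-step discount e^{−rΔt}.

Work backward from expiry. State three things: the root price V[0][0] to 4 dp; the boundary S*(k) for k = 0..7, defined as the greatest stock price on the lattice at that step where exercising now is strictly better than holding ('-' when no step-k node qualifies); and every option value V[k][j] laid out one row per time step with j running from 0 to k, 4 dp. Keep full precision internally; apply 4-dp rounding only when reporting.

params: Δt=0.13600 u=1.17011 d=0.85462 q=0.47203 e^(-rΔt)=0.99647
t_8 payoffs: 74.6501 66.3144 54.9013 39.2750 17.8800 0.0000 0.0000 0.0000 0.0000
t_7: node(7,0) S=26.4211 payoff=70.8089 vs cont=70.4657 → 70.8089 [stop]  node(7,1) S=36.1748 payoff=61.0552 vs cont=60.7120 → 61.0552 [stop]  node(7,2) S=49.5293 payoff=47.7007 vs cont=47.3575 → 47.7007 [stop]  node(7,3) S=67.8139 payoff=29.4161 vs cont=29.0729 → 29.4161 [stop]  node(7,4) S=92.8485 payoff=4.3815 vs cont=9.4067 → 9.4067 [wait]  node(7,5) S=127.1251 payoff=0.0000 vs cont=0.0000 → 0.0000 [wait]  node(7,6) S=174.0554 payoff=0.0000 vs cont=0.0000 → 0.0000 [wait]  node(7,7) S=238.3108 payoff=0.0000 vs cont=0.0000 → 0.0000 [wait]  ⇒ S*(7)=67.8139
t_6: node(6,0) S=30.9156 payoff=66.3144 vs cont=65.9712 → 66.3144 [stop]  node(6,1) S=42.3287 payoff=54.9013 vs cont=54.5581 → 54.9013 [stop]  node(6,2) S=57.9550 payoff=39.2750 vs cont=38.9318 → 39.2750 [stop]  node(6,3) S=79.3500 payoff=17.8800 vs cont=19.9005 → 19.9005 [wait]  node(6,4) S=108.6434 payoff=0.0000 vs cont=4.9489 → 4.9489 [wait]  node(6,5) S=148.7508 payoff=0.0000 vs cont=0.0000 → 0.0000 [wait]  node(6,6) S=203.6646 payoff=0.0000 vs cont=0.0000 → 0.0000 [wait]  ⇒ S*(6)=57.9550
t_5: node(5,0) S=36.1748 payoff=61.0552 vs cont=60.7120 → 61.0552 [stop]  node(5,1) S=49.5293 payoff=47.7007 vs cont=47.3575 → 47.7007 [stop]  node(5,2) S=67.8139 payoff=29.4161 vs cont=30.0233 → 30.0233 [wait]  node(5,3) S=92.8485 payoff=4.3815 vs cont=12.7975 → 12.7975 [wait]  node(5,4) S=127.1251 payoff=0.0000 vs cont=2.6036 → 2.6036 [wait]  node(5,5) S=174.0554 payoff=0.0000 vs cont=0.0000 → 0.0000 [wait]  ⇒ S*(5)=49.5293
t_4: node(4,0) S=42.3287 payoff=54.9013 vs cont=54.5581 → 54.9013 [stop]  node(4,1) S=57.9550 payoff=39.2750 vs cont=39.2174 → 39.2750 [stop]  node(4,2) S=79.3500 payoff=17.8800 vs cont=21.8149 → 21.8149 [wait]  node(4,3) S=108.6434 payoff=0.0000 vs cont=7.9575 → 7.9575 [wait]  node(4,4) S=148.7508 payoff=0.0000 vs cont=1.3698 → 1.3698 [wait]  ⇒ S*(4)=57.9550
t_3: node(3,0) S=49.5293 payoff=47.7007 vs cont=47.3575 → 47.7007 [stop]  node(3,1) S=67.8139 payoff=29.4161 vs cont=30.9237 → 30.9237 [wait]  node(3,2) S=92.8485 payoff=4.3815 vs cont=15.2198 → 15.2198 [wait]  node(3,3) S=127.1251 payoff=0.0000 vs cont=4.8308 → 4.8308 [wait]  ⇒ S*(3)=49.5293
t_2: node(2,0) S=57.9550 payoff=39.2750 vs cont=39.6410 → 39.6410 [wait]  node(2,1) S=79.3500 payoff=17.8800 vs cont=23.4280 → 23.4280 [wait]  node(2,2) S=108.6434 payoff=0.0000 vs cont=10.2794 → 10.2794 [wait]  ⇒ S*(2)=-
t_1: node(1,0) S=67.8139 payoff=29.4161 vs cont=31.8750 → 31.8750 [wait]  node(1,1) S=92.8485 payoff=4.3815 vs cont=17.1606 → 17.1606 [wait]  ⇒ S*(1)=-
t_0: node(0,0) S=79.3500 payoff=17.8800 vs cont=24.8413 → 24.8413 [wait]  ⇒ S*(0)=-

price = 24.8413
boundary = - - - 49.5293 57.9550 49.5293 57.9550 67.8139
tree:
24.8413
31.8750 17.1606
39.6410 23.4280 10.2794
47.7007 30.9237 15.2198 4.8308
54.9013 39.2750 21.8149 7.9575 1.3698
61.0552 47.7007 30.0233 12.7975 2.6036 0.0000
66.3144 54.9013 39.2750 19.9005 4.9489 0.0000 0.0000
70.8089 61.0552 47.7007 29.4161 9.4067 0.0000 0.0000 0.0000
74.6501 66.3144 54.9013 39.2750 17.8800 0.0000 0.0000 0.0000 0.0000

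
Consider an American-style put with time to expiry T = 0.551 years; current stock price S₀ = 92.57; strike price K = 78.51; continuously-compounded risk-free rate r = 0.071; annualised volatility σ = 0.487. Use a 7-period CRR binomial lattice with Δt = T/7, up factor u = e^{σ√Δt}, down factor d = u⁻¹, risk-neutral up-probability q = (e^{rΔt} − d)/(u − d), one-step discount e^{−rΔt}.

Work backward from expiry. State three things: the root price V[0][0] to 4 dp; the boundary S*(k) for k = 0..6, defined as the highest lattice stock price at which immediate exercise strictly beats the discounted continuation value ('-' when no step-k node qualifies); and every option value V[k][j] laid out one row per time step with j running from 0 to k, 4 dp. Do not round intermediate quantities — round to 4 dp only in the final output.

price = 5.3325
boundary = - - - - 53.5938 61.4403 53.5938
tree:
5.3325
8.2522 2.3103
12.4052 3.9609 0.5936
17.9857 6.6542 1.1620 0.0000
24.9162 10.8731 2.2750 0.0000 0.0000
31.7607 17.0697 4.4537 0.0000 0.0000 0.0000
37.7310 24.9162 8.7192 0.0000 0.0000 0.0000 0.0000
42.9389 31.7607 17.0697 0.0000 0.0000 0.0000 0.0000 0.0000

Δt=0.07871, u=1.14641, d=0.87229, q=0.48634, disc=e^(-rΔt)=0.99443
k=7 terminal: V=max(K-S,0) → 42.9389 31.7607 17.0697 0.0000 0.0000 0.0000 0.0000 0.0000
k=6: j=0 S=40.7790 intr=37.7310 cont=37.2935 V=37.7310[EX]; j=1 S=53.5938 intr=24.9162 cont=24.4787 V=24.9162[EX]; j=2 S=70.4356 intr=8.0744 cont=8.7192 V=8.7192[hold]; j=3 S=92.5700 intr=0.0000 cont=0.0000 V=0.0000[hold]; j=4 S=121.6601 intr=0.0000 cont=0.0000 V=0.0000[hold]; j=5 S=159.8918 intr=0.0000 cont=0.0000 V=0.0000[hold]; j=6 S=210.1378 intr=0.0000 cont=0.0000 V=0.0000[hold]  S*(6)=53.5938
k=5: j=0 S=46.7493 intr=31.7607 cont=31.3231 V=31.7607[EX]; j=1 S=61.4403 intr=17.0697 cont=16.9440 V=17.0697[EX]; j=2 S=80.7479 intr=0.0000 cont=4.4537 V=4.4537[hold]; j=3 S=106.1229 intr=0.0000 cont=0.0000 V=0.0000[hold]; j=4 S=139.4721 intr=0.0000 cont=0.0000 V=0.0000[hold]; j=5 S=183.3011 intr=0.0000 cont=0.0000 V=0.0000[hold]  S*(5)=61.4403
k=4: j=0 S=53.5938 intr=24.9162 cont=24.4787 V=24.9162[EX]; j=1 S=70.4356 intr=8.0744 cont=10.8731 V=10.8731[hold]; j=2 S=92.5700 intr=0.0000 cont=2.2750 V=2.2750[hold]; j=3 S=121.6601 intr=0.0000 cont=0.0000 V=0.0000[hold]; j=4 S=159.8918 intr=0.0000 cont=0.0000 V=0.0000[hold]  S*(4)=53.5938
k=3: j=0 S=61.4403 intr=17.0697 cont=17.9857 V=17.9857[hold]; j=1 S=80.7479 intr=0.0000 cont=6.6542 V=6.6542[hold]; j=2 S=106.1229 intr=0.0000 cont=1.1620 V=1.1620[hold]; j=3 S=139.4721 intr=0.0000 cont=0.0000 V=0.0000[hold]  S*(3)=-
k=2: j=0 S=70.4356 intr=8.0744 cont=12.4052 V=12.4052[hold]; j=1 S=92.5700 intr=0.0000 cont=3.9609 V=3.9609[hold]; j=2 S=121.6601 intr=0.0000 cont=0.5936 V=0.5936[hold]  S*(2)=-
k=1: j=0 S=80.7479 intr=0.0000 cont=8.2522 V=8.2522[hold]; j=1 S=106.1229 intr=0.0000 cont=2.3103 V=2.3103[hold]  S*(1)=-
k=0: j=0 S=92.5700 intr=0.0000 cont=5.3325 V=5.3325[hold]  S*(0)=-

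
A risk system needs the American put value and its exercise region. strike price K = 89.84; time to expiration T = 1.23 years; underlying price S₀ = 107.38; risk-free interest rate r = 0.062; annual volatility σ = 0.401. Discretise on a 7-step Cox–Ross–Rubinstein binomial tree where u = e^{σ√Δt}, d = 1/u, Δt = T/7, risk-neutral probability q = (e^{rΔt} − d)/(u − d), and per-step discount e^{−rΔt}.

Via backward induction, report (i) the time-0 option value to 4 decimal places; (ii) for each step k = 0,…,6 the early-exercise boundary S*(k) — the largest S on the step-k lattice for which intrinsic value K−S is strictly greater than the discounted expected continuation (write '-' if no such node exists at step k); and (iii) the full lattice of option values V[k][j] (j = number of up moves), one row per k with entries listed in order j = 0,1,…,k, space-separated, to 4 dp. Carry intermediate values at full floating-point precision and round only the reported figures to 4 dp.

price = 7.3801
boundary = - - - - 54.8172 64.8513 76.7221
tree:
7.3801
11.5107 3.2544
17.4074 5.6428 0.8462
25.3172 9.5800 1.6792 0.0000
35.0228 15.8013 3.3318 0.0000 0.0000
43.5043 24.9887 6.6111 0.0000 0.0000 0.0000
50.6736 35.0228 13.1179 0.0000 0.0000 0.0000 0.0000
56.7336 43.5043 24.9887 0.0000 0.0000 0.0000 0.0000 0.0000

Δt=0.17571  u=1.18305  d=0.84528  q=0.49051  discount=0.98916
step 7 (expiry): payoffs max(K−S,0) = 56.7336 43.5043 24.9887 0.0000 0.0000 0.0000 0.0000 0.0000
step 6: (k=6,j=0): S=39.1664, (K−S)⁺=50.6736, hold=49.7001 ⇒ V=50.6736 exercise | (k=6,j=1): S=54.8172, (K−S)⁺=35.0228, hold=34.0493 ⇒ V=35.0228 exercise | (k=6,j=2): S=76.7221, (K−S)⁺=13.1179, hold=12.5937 ⇒ V=13.1179 exercise | (k=6,j=3): S=107.3800, (K−S)⁺=0.0000, hold=0.0000 ⇒ V=0.0000 continue | (k=6,j=4): S=150.2888, (K−S)⁺=0.0000, hold=0.0000 ⇒ V=0.0000 continue | (k=6,j=5): S=210.3438, (K−S)⁺=0.0000, hold=0.0000 ⇒ V=0.0000 continue | (k=6,j=6): S=294.3966, (K−S)⁺=0.0000, hold=0.0000 ⇒ V=0.0000 continue  boundary S*=76.7221
step 5: (k=5,j=0): S=46.3357, (K−S)⁺=43.5043, hold=42.5309 ⇒ V=43.5043 exercise | (k=5,j=1): S=64.8513, (K−S)⁺=24.9887, hold=24.0153 ⇒ V=24.9887 exercise | (k=5,j=2): S=90.7657, (K−S)⁺=0.0000, hold=6.6111 ⇒ V=6.6111 continue | (k=5,j=3): S=127.0355, (K−S)⁺=0.0000, hold=0.0000 ⇒ V=0.0000 continue | (k=5,j=4): S=177.7985, (K−S)⁺=0.0000, hold=0.0000 ⇒ V=0.0000 continue | (k=5,j=5): S=248.8463, (K−S)⁺=0.0000, hold=0.0000 ⇒ V=0.0000 continue  boundary S*=64.8513
step 4: (k=4,j=0): S=54.8172, (K−S)⁺=35.0228, hold=34.0493 ⇒ V=35.0228 exercise | (k=4,j=1): S=76.7221, (K−S)⁺=13.1179, hold=15.8013 ⇒ V=15.8013 continue | (k=4,j=2): S=107.3800, (K−S)⁺=0.0000, hold=3.3318 ⇒ V=3.3318 continue | (k=4,j=3): S=150.2888, (K−S)⁺=0.0000, hold=0.0000 ⇒ V=0.0000 continue | (k=4,j=4): S=210.3438, (K−S)⁺=0.0000, hold=0.0000 ⇒ V=0.0000 continue  boundary S*=54.8172
step 3: (k=3,j=0): S=64.8513, (K−S)⁺=24.9887, hold=25.3172 ⇒ V=25.3172 continue | (k=3,j=1): S=90.7657, (K−S)⁺=0.0000, hold=9.5800 ⇒ V=9.5800 continue | (k=3,j=2): S=127.0355, (K−S)⁺=0.0000, hold=1.6792 ⇒ V=1.6792 continue | (k=3,j=3): S=177.7985, (K−S)⁺=0.0000, hold=0.0000 ⇒ V=0.0000 continue  boundary S*=-
step 2: (k=2,j=0): S=76.7221, (K−S)⁺=13.1179, hold=17.4074 ⇒ V=17.4074 continue | (k=2,j=1): S=107.3800, (K−S)⁺=0.0000, hold=5.6428 ⇒ V=5.6428 continue | (k=2,j=2): S=150.2888, (K−S)⁺=0.0000, hold=0.8462 ⇒ V=0.8462 continue  boundary S*=-
step 1: (k=1,j=0): S=90.7657, (K−S)⁺=0.0000, hold=11.5107 ⇒ V=11.5107 continue | (k=1,j=1): S=127.0355, (K−S)⁺=0.0000, hold=3.2544 ⇒ V=3.2544 continue  boundary S*=-
step 0: (k=0,j=0): S=107.3800, (K−S)⁺=0.0000, hold=7.3801 ⇒ V=7.3801 continue  boundary S*=-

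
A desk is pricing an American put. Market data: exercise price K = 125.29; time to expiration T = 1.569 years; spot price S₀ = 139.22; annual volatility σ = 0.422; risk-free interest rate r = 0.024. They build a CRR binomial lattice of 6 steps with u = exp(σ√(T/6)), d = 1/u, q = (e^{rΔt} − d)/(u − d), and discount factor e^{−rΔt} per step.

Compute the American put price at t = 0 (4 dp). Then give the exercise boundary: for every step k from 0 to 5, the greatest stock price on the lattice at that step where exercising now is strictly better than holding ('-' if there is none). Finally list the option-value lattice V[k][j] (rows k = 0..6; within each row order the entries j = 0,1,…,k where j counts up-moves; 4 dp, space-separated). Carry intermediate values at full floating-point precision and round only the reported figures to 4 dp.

Δt=0.26150  u=1.24085  d=0.80590  q=0.46073  discount=0.99374
step 6 (expiry): payoffs max(K−S,0) = 87.1500 66.5652 34.8706 0.0000 0.0000 0.0000 0.0000
step 5: (k=5,j=0): S=47.3262, (K−S)⁺=77.9638, hold=77.1800 ⇒ V=77.9638 exercise | (k=5,j=1): S=72.8688, (K−S)⁺=52.4212, hold=51.6374 ⇒ V=52.4212 exercise | (k=5,j=2): S=112.1971, (K−S)⁺=13.0929, hold=18.6869 ⇒ V=18.6869 continue | (k=5,j=3): S=172.7514, (K−S)⁺=0.0000, hold=0.0000 ⇒ V=0.0000 continue | (k=5,j=4): S=265.9879, (K−S)⁺=0.0000, hold=0.0000 ⇒ V=0.0000 continue | (k=5,j=5): S=409.5453, (K−S)⁺=0.0000, hold=0.0000 ⇒ V=0.0000 continue  boundary S*=72.8688
step 4: (k=4,j=0): S=58.7248, (K−S)⁺=66.5652, hold=65.7814 ⇒ V=66.5652 exercise | (k=4,j=1): S=90.4194, (K−S)⁺=34.8706, hold=36.6480 ⇒ V=36.6480 continue | (k=4,j=2): S=139.2200, (K−S)⁺=0.0000, hold=10.0142 ⇒ V=10.0142 continue | (k=4,j=3): S=214.3590, (K−S)⁺=0.0000, hold=0.0000 ⇒ V=0.0000 continue | (k=4,j=4): S=330.0517, (K−S)⁺=0.0000, hold=0.0000 ⇒ V=0.0000 continue  boundary S*=58.7248
step 3: (k=3,j=0): S=72.8688, (K−S)⁺=52.4212, hold=52.4511 ⇒ V=52.4511 continue | (k=3,j=1): S=112.1971, (K−S)⁺=13.0929, hold=24.2244 ⇒ V=24.2244 continue | (k=3,j=2): S=172.7514, (K−S)⁺=0.0000, hold=5.3665 ⇒ V=5.3665 continue | (k=3,j=3): S=265.9879, (K−S)⁺=0.0000, hold=0.0000 ⇒ V=0.0000 continue  boundary S*=-
step 2: (k=2,j=0): S=90.4194, (K−S)⁺=34.8706, hold=39.1994 ⇒ V=39.1994 continue | (k=2,j=1): S=139.2200, (K−S)⁺=0.0000, hold=15.4388 ⇒ V=15.4388 continue | (k=2,j=2): S=214.3590, (K−S)⁺=0.0000, hold=2.8759 ⇒ V=2.8759 continue  boundary S*=-
step 1: (k=1,j=0): S=112.1971, (K−S)⁺=13.0929, hold=28.0753 ⇒ V=28.0753 continue | (k=1,j=1): S=172.7514, (K−S)⁺=0.0000, hold=9.5902 ⇒ V=9.5902 continue  boundary S*=-
step 0: (k=0,j=0): S=139.2200, (K−S)⁺=0.0000, hold=19.4363 ⇒ V=19.4363 continue  boundary S*=-

price = 19.4363
boundary = - - - - 58.7248 72.8688
tree:
19.4363
28.0753 9.5902
39.1994 15.4388 2.8759
52.4511 24.2244 5.3665 0.0000
66.5652 36.6480 10.0142 0.0000 0.0000
77.9638 52.4212 18.6869 0.0000 0.0000 0.0000
87.1500 66.5652 34.8706 0.0000 0.0000 0.0000 0.0000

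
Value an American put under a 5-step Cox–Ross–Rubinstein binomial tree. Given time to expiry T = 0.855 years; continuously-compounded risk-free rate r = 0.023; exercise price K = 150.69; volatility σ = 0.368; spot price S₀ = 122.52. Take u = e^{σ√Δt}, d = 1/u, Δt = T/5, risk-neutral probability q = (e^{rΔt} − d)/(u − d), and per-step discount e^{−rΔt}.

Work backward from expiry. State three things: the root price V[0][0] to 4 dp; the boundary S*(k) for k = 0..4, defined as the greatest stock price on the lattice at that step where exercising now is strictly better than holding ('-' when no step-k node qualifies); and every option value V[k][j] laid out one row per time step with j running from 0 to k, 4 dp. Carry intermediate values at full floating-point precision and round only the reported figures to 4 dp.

price = 34.3701
boundary = - - 90.3709 105.2247 122.5200
tree:
34.3701
46.5383 21.2022
60.3191 31.6887 9.7844
73.0761 45.4653 16.7205 2.1971
84.0323 60.3191 28.1700 4.2008 0.0000
93.4419 73.0761 45.4653 8.0320 0.0000 0.0000

Δt=0.17100  u=1.16437  d=0.85884  q=0.47493  discount=0.99607
step 5 (expiry): payoffs max(K−S,0) = 93.4419 73.0761 45.4653 8.0320 0.0000 0.0000
step 4: (k=4,j=0): S=66.6577, (K−S)⁺=84.0323, hold=83.4408 ⇒ V=84.0323 exercise | (k=4,j=1): S=90.3709, (K−S)⁺=60.3191, hold=59.7276 ⇒ V=60.3191 exercise | (k=4,j=2): S=122.5200, (K−S)⁺=28.1700, hold=27.5785 ⇒ V=28.1700 exercise | (k=4,j=3): S=166.1060, (K−S)⁺=0.0000, hold=4.2008 ⇒ V=4.2008 continue | (k=4,j=4): S=225.1975, (K−S)⁺=0.0000, hold=0.0000 ⇒ V=0.0000 continue  boundary S*=122.5200
step 3: (k=3,j=0): S=77.6139, (K−S)⁺=73.0761, hold=72.4846 ⇒ V=73.0761 exercise | (k=3,j=1): S=105.2247, (K−S)⁺=45.4653, hold=44.8738 ⇒ V=45.4653 exercise | (k=3,j=2): S=142.6580, (K−S)⁺=8.0320, hold=16.7205 ⇒ V=16.7205 continue | (k=3,j=3): S=193.4080, (K−S)⁺=0.0000, hold=2.1971 ⇒ V=2.1971 continue  boundary S*=105.2247
step 2: (k=2,j=0): S=90.3709, (K−S)⁺=60.3191, hold=59.7276 ⇒ V=60.3191 exercise | (k=2,j=1): S=122.5200, (K−S)⁺=28.1700, hold=31.6887 ⇒ V=31.6887 continue | (k=2,j=2): S=166.1060, (K−S)⁺=0.0000, hold=9.7844 ⇒ V=9.7844 continue  boundary S*=90.3709
step 1: (k=1,j=0): S=105.2247, (K−S)⁺=45.4653, hold=46.5383 ⇒ V=46.5383 continue | (k=1,j=1): S=142.6580, (K−S)⁺=8.0320, hold=21.2022 ⇒ V=21.2022 continue  boundary S*=-
step 0: (k=0,j=0): S=122.5200, (K−S)⁺=28.1700, hold=34.3701 ⇒ V=34.3701 continue  boundary S*=-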